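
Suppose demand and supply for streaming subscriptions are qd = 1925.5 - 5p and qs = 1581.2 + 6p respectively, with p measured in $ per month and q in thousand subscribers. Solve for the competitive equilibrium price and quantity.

Set qd = qs: 1925.5 - 5p = 1581.2 + 6p, so 344.3 = 11p and p* = 31.3.
From the demand curve, q* = 1925.5 - 5(31.3) = 1769.

p* = 31.3, q* = 1769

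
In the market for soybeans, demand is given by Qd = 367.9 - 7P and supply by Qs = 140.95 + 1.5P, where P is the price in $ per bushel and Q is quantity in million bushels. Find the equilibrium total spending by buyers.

The market clears where 367.9 - 7P = 140.95 + 1.5P. Rearranging, 8.5P = 226.95, hence P* = 26.7.
Then Q* = 367.9 - 7(26.7) = 181.
Total spending by buyers = P* × Q* = 26.7 × 181 = 4832.7.

Total spending by buyers = 4832.7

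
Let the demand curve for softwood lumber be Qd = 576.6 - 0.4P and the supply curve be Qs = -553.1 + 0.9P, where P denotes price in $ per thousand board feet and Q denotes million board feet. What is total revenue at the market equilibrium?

Total revenue = 199001

Set Qd = Qs: 576.6 - 0.4P = -553.1 + 0.9P, so 1129.7 = 1.3P and P* = 869.
Substitute back: Q* = 576.6 - 0.4(869) = 229.
Total revenue = P* × Q* = 869 × 229 = 199001.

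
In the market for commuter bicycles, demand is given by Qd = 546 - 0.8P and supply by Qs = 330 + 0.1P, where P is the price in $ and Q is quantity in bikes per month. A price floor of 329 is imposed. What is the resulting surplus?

Evaluating both curves at the floor price 329 gives Qd = 282.8, Qs = 362.9.
Surplus = Qs - Qd = 362.9 - 282.8 = 80.1.

Surplus = 80.1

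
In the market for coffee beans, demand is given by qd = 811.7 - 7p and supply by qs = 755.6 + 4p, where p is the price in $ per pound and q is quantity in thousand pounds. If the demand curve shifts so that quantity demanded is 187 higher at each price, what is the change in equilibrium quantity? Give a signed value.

Δq = 68

At equilibrium qd = qs, so 811.7 - 7p = 755.6 + 4p; collecting terms, 56.1 = 11p and p* = 5.1.
Then q* = 811.7 - 7(5.1) = 776.
After the shift, demand is qd = 998.7 - 7p.
New equilibrium: 243.1 = 11p, so p = 22.1 and q = 844.
Δq = 844 - 776 = 68.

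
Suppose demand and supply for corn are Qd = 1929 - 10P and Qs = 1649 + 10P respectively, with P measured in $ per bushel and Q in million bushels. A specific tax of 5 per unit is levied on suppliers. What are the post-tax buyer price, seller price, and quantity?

Suppliers keep P_s = P_b - 5 per unit, so supply in terms of the buyer price is Qs = 1599 + 10P_b.
Set Qd = Qs: 1929 - 10P_b = 1599 + 10P_b, so 330 = 20P_b and P_b = 16.5.
So P_s = 11.5 and the quantity traded is Q = 1929 - 10(16.5) = 1764.

P_b = 16.5, P_s = 11.5, Q = 1764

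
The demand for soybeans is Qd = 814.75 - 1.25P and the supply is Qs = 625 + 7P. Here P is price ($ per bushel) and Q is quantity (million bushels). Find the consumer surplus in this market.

Equating demand and supply, 814.75 - 1.25P = 625 + 7P gives 8.25P = 189.75, so P* = 23.
Then Q* = 814.75 - 1.25(23) = 786.
Demand choke price (Qd = 0): P = 814.75/1.25 = 651.8. Consumer surplus = ½ × (651.8 - 23) × 786 = 247118.4.

Consumer surplus = 247118.4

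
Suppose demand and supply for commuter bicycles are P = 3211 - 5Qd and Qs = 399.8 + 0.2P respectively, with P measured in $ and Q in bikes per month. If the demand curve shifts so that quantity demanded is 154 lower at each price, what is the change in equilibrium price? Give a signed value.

ΔP = -385

In direct form, Qd = 642.2 - 0.2P.
Equating demand and supply, 642.2 - 0.2P = 399.8 + 0.2P gives 0.4P = 242.4, so P* = 606.
Then Q* = 642.2 - 0.2(606) = 521.
After the shift, demand is Qd = 488.2 - 0.2P.
Re-solving, 0.4P = 88.4 gives P = 221 and Q = 444.
ΔP = 221 - 606 = -385.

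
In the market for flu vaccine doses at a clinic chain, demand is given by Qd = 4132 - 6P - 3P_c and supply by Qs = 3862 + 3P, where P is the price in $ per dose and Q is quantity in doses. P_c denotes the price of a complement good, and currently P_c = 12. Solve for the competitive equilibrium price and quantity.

With P_c = 12, demand is Qd = 4096 - 6P.
Equating demand and supply, 4096 - 6P = 3862 + 3P gives 9P = 234, so P* = 26.
Then Q* = 4096 - 6(26) = 3940.

P* = 26, Q* = 3940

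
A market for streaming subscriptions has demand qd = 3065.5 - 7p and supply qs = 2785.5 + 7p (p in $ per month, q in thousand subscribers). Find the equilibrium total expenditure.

Total expenditure = 58510

At equilibrium qd = qs, so 3065.5 - 7p = 2785.5 + 7p; collecting terms, 280 = 14p and p* = 20.
Substitute back: q* = 3065.5 - 7(20) = 2925.5.
Total expenditure = p* × q* = 20 × 2925.5 = 58510.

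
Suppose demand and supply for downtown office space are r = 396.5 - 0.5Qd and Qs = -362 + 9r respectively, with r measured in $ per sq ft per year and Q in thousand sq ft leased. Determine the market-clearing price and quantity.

Inverting to quantity form: Qd = 793 - 2r.
The market clears where 793 - 2r = -362 + 9r. Rearranging, 11r = 1155, hence r* = 105.
Plugging r* into demand: Q* = 793 - 2(105) = 583.

r* = 105, Q* = 583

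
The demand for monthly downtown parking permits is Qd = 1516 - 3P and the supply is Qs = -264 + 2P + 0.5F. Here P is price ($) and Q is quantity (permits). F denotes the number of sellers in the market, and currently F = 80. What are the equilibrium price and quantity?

With F = 80, supply is Qs = -224 + 2P.
At equilibrium Qd = Qs, so 1516 - 3P = -224 + 2P; collecting terms, 1740 = 5P and P* = 348.
Substitute back: Q* = 1516 - 3(348) = 472.

P* = 348, Q* = 472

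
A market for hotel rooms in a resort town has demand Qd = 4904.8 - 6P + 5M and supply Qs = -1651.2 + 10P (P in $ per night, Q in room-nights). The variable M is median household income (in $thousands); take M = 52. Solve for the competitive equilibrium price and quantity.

With M = 52, demand is Qd = 5164.8 - 6P.
The market clears where 5164.8 - 6P = -1651.2 + 10P. Rearranging, 16P = 6816, hence P* = 426.
Then Q* = 5164.8 - 6(426) = 2608.8.

P* = 426, Q* = 2608.8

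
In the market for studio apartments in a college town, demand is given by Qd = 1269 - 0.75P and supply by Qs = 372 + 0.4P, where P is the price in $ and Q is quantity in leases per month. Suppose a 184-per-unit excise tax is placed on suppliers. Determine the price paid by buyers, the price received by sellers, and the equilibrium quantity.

The tax drives a wedge P_b - P_s = 184. Substituting P_s = P_b - 184 into supply: Qs = 298.4 + 0.4P_b.
Equate demand and the shifted supply: 1269 - 0.75P_b = 298.4 + 0.4P_b, giving 1.15P_b = 970.6, so P_b = 844.
So P_s = 660 and the quantity traded is Q = 1269 - 0.75(844) = 636.

P_b = 844, P_s = 660, Q = 636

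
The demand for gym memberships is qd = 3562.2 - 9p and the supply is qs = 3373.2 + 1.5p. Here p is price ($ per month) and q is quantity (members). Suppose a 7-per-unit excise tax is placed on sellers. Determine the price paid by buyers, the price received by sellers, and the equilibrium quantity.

p_b = 19, p_s = 12, q = 3391.2

The tax drives a wedge p_b - p_s = 7. Substituting p_s = p_b - 7 into supply: qs = 3362.7 + 1.5p_b.
Set qd = qs: 3562.2 - 9p_b = 3362.7 + 1.5p_b, so 199.5 = 10.5p_b and p_b = 19.
So p_s = 12 and the quantity traded is q = 3562.2 - 9(19) = 3391.2.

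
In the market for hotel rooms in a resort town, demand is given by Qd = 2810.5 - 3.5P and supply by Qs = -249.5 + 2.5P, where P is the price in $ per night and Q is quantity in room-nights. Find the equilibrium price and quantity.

P* = 510, Q* = 1025.5

Set Qd = Qs: 2810.5 - 3.5P = -249.5 + 2.5P, so 3060 = 6P and P* = 510.
From the demand curve, Q* = 2810.5 - 3.5(510) = 1025.5.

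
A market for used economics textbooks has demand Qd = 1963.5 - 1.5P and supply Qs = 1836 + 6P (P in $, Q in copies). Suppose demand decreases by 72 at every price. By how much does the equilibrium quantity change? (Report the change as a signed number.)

ΔQ = -57.6

The market clears where 1963.5 - 1.5P = 1836 + 6P. Rearranging, 7.5P = 127.5, hence P* = 17.
From the demand curve, Q* = 1963.5 - 1.5(17) = 1938.
After the shift, demand is Qd = 1891.5 - 1.5P.
Re-solving, 7.5P = 55.5 gives P = 7.4 and Q = 1880.4.
ΔQ = 1880.4 - 1938 = -57.6.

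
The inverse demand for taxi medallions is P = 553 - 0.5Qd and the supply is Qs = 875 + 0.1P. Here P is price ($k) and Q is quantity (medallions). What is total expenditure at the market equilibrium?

Inverting to quantity form: Qd = 1106 - 2P.
Set Qd = Qs: 1106 - 2P = 875 + 0.1P, so 231 = 2.1P and P* = 110.
Substitute back: Q* = 1106 - 2(110) = 886.
Total expenditure = P* × Q* = 110 × 886 = 97460.

Total expenditure = 97460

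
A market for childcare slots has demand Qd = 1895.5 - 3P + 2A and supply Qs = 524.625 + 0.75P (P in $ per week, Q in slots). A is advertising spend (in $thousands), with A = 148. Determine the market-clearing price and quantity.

P* = 444.5, Q* = 858

With A = 148, demand is Qd = 2191.5 - 3P.
Equating demand and supply, 2191.5 - 3P = 524.625 + 0.75P gives 3.75P = 1666.875, so P* = 444.5.
Substitute back: Q* = 2191.5 - 3(444.5) = 858.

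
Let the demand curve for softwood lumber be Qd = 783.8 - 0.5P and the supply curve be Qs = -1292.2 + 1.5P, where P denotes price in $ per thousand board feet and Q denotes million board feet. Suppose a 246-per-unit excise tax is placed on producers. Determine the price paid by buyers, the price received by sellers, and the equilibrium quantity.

Producers keep P_s = P_b - 246 per unit, so supply in terms of the buyer price is Qs = -1661.2 + 1.5P_b.
Market clearing requires 783.8 - 0.5P_b = -1661.2 + 1.5P_b; hence 2445 = 2P_b and P_b = 1222.5.
Then P_s = 1222.5 - 246 = 976.5 and Q = 783.8 - 0.5(1222.5) = 172.55.

P_b = 1222.5, P_s = 976.5, Q = 172.55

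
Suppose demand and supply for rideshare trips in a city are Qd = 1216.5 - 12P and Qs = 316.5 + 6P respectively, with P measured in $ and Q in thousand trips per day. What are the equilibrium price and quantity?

Set Qd = Qs: 1216.5 - 12P = 316.5 + 6P, so 900 = 18P and P* = 50.
From the demand curve, Q* = 1216.5 - 12(50) = 616.5.

P* = 50, Q* = 616.5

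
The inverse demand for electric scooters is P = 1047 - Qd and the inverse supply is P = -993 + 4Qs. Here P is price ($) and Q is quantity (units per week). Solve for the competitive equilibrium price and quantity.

P* = 639, Q* = 408

Inverting to quantity form: Qd = 1047 - P and Qs = 248.25 + 0.25P.
The market clears where 1047 - P = 248.25 + 0.25P. Rearranging, 1.25P = 798.75, hence P* = 639.
Substitute back: Q* = 1047 - 639 = 408.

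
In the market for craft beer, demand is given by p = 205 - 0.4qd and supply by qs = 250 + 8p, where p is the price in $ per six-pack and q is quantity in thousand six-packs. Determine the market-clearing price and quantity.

p* = 25, q* = 450

In direct form, qd = 512.5 - 2.5p.
Equating demand and supply, 512.5 - 2.5p = 250 + 8p gives 10.5p = 262.5, so p* = 25.
From the demand curve, q* = 512.5 - 2.5(25) = 450.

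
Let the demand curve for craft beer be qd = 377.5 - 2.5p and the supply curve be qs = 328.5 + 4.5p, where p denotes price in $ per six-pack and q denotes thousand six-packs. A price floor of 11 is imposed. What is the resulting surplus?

Surplus = 28

With p fixed at 11, quantity demanded is 350 and quantity supplied is 378.
Surplus = qs - qd = 378 - 350 = 28.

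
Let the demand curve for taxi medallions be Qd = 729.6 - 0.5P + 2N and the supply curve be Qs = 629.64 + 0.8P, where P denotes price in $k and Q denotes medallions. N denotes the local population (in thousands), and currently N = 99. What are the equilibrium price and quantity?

With N = 99, demand is Qd = 927.6 - 0.5P.
Set Qd = Qs: 927.6 - 0.5P = 629.64 + 0.8P, so 297.96 = 1.3P and P* = 229.2.
Then Q* = 927.6 - 0.5(229.2) = 813.

P* = 229.2, Q* = 813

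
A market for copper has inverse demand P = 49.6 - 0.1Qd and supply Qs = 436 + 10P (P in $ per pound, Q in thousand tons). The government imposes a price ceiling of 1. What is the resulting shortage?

Shortage = 40

Rewriting in direct form: Qd = 496 - 10P.
With P fixed at 1, quantity demanded is 486 and quantity supplied is 446.
Shortage = Qd - Qs = 486 - 446 = 40.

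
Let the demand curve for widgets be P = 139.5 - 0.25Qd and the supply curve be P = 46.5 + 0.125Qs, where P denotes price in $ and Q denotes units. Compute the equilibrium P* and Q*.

Inverting to quantity form: Qd = 558 - 4P and Qs = -372 + 8P.
At equilibrium Qd = Qs, so 558 - 4P = -372 + 8P; collecting terms, 930 = 12P and P* = 77.5.
Then Q* = 558 - 4(77.5) = 248.

P* = 77.5, Q* = 248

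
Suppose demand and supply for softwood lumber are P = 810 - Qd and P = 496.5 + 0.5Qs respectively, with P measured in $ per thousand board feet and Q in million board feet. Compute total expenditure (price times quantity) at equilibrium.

Total expenditure = 125609

Rewriting in direct form: Qd = 810 - P and Qs = -993 + 2P.
Equating demand and supply, 810 - P = -993 + 2P gives 3P = 1803, so P* = 601.
Then Q* = 810 - 601 = 209.
Total expenditure = P* × Q* = 601 × 209 = 125609.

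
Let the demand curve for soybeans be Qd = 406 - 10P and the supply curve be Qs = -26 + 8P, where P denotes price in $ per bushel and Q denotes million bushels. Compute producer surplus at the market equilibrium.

Equating demand and supply, 406 - 10P = -26 + 8P gives 18P = 432, so P* = 24.
Substitute back: Q* = 406 - 10(24) = 166.
Supply choke price (Qs = 0): P = 3.25. Producer surplus = ½ × (24 - 3.25) × 166 = 1722.25.

Producer surplus = 1722.25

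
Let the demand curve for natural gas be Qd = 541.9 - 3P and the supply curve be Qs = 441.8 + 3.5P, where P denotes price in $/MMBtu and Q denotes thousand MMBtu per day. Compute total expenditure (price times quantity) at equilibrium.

Set Qd = Qs: 541.9 - 3P = 441.8 + 3.5P, so 100.1 = 6.5P and P* = 15.4.
Plugging P* into demand: Q* = 541.9 - 3(15.4) = 495.7.
Total expenditure = P* × Q* = 15.4 × 495.7 = 7633.78.

Total expenditure = 7633.78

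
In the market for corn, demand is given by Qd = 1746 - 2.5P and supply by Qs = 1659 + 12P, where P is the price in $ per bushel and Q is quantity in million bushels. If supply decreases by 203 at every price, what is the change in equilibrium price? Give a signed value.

Set Qd = Qs: 1746 - 2.5P = 1659 + 12P, so 87 = 14.5P and P* = 6.
Then Q* = 1746 - 2.5(6) = 1731.
After the shift, supply is Qs = 1456 + 12P.
The new intersection has 290 = 14.5P, i.e. P = 20, Q = 1696.
ΔP = 20 - 6 = 14.

ΔP = 14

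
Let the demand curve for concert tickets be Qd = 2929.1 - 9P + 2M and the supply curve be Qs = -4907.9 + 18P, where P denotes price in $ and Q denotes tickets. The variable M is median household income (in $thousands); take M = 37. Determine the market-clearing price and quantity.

With M = 37, demand is Qd = 3003.1 - 9P.
The market clears where 3003.1 - 9P = -4907.9 + 18P. Rearranging, 27P = 7911, hence P* = 293.
Plugging P* into demand: Q* = 3003.1 - 9(293) = 366.1.

P* = 293, Q* = 366.1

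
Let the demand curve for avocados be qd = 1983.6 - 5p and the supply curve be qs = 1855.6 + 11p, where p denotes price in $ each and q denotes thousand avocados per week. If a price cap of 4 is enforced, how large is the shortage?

Evaluating both curves at the ceiling price 4 gives qd = 1963.6, qs = 1899.6.
Shortage = qd - qs = 1963.6 - 1899.6 = 64.

Shortage = 64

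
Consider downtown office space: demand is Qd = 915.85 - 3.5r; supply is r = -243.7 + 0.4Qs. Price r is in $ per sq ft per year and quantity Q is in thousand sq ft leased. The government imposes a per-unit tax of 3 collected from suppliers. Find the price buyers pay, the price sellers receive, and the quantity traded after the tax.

Rewriting in direct form: Qs = 609.25 + 2.5r.
With a tax of 3 on suppliers, they supply based on the net price r_s = r_b - 3, so Qs = 601.75 + 2.5r_b.
Set Qd = Qs: 915.85 - 3.5r_b = 601.75 + 2.5r_b, so 314.1 = 6r_b and r_b = 52.35.
So r_s = 49.35 and the quantity traded is Q = 915.85 - 3.5(52.35) = 732.625.

r_b = 52.35, r_s = 49.35, Q = 732.625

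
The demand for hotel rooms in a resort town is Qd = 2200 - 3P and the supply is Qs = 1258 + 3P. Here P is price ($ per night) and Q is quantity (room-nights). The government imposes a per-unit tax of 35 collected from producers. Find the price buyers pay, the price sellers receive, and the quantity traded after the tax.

P_b = 174.5, P_s = 139.5, Q = 1676.5

With a tax of 35 on producers, they supply based on the net price P_s = P_b - 35, so Qs = 1153 + 3P_b.
Market clearing requires 2200 - 3P_b = 1153 + 3P_b; hence 1047 = 6P_b and P_b = 174.5.
So P_s = 139.5 and the quantity traded is Q = 2200 - 3(174.5) = 1676.5.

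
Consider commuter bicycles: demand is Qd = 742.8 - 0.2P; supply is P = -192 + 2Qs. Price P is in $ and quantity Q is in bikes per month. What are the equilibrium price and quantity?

Solving each curve for Q: Qs = 96 + 0.5P.
Equating demand and supply, 742.8 - 0.2P = 96 + 0.5P gives 0.7P = 646.8, so P* = 924.
Then Q* = 742.8 - 0.2(924) = 558.

P* = 924, Q* = 558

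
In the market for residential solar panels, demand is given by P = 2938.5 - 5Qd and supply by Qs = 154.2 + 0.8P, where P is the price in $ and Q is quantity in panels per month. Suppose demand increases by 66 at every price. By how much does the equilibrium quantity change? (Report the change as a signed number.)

ΔQ = 52.8

Rewriting in direct form: Qd = 587.7 - 0.2P.
At equilibrium Qd = Qs, so 587.7 - 0.2P = 154.2 + 0.8P; collecting terms, 433.5 = P and P* = 433.5.
Substitute back: Q* = 587.7 - 0.2(433.5) = 501.
After the shift, demand is Qd = 653.7 - 0.2P.
Re-solving, P = 499.5 gives P = 499.5 and Q = 553.8.
ΔQ = 553.8 - 501 = 52.8.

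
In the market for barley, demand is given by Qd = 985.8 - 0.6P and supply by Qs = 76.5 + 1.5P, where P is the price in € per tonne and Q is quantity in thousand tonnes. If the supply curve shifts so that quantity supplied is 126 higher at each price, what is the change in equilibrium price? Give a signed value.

At equilibrium Qd = Qs, so 985.8 - 0.6P = 76.5 + 1.5P; collecting terms, 909.3 = 2.1P and P* = 433.
Then Q* = 985.8 - 0.6(433) = 726.
After the shift, supply is Qs = 202.5 + 1.5P.
New equilibrium: 783.3 = 2.1P, so P = 373 and Q = 762.
ΔP = 373 - 433 = -60.

ΔP = -60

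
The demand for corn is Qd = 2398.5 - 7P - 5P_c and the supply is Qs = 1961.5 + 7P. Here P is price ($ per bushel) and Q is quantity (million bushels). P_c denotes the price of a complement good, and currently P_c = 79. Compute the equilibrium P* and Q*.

With P_c = 79, demand is Qd = 2003.5 - 7P.
At equilibrium Qd = Qs, so 2003.5 - 7P = 1961.5 + 7P; collecting terms, 42 = 14P and P* = 3.
From the demand curve, Q* = 2003.5 - 7(3) = 1982.5.

P* = 3, Q* = 1982.5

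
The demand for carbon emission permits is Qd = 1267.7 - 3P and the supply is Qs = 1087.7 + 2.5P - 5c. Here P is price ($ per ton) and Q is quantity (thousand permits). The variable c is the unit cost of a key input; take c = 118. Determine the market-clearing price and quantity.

P* = 140, Q* = 847.7

With c = 118, supply is Qs = 497.7 + 2.5P.
At equilibrium Qd = Qs, so 1267.7 - 3P = 497.7 + 2.5P; collecting terms, 770 = 5.5P and P* = 140.
Plugging P* into demand: Q* = 1267.7 - 3(140) = 847.7.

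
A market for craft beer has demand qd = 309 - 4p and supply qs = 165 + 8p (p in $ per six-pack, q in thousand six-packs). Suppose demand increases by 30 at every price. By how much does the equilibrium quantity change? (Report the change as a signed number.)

Equating demand and supply, 309 - 4p = 165 + 8p gives 12p = 144, so p* = 12.
From the demand curve, q* = 309 - 4(12) = 261.
After the shift, demand is qd = 339 - 4p.
Re-solving, 12p = 174 gives p = 14.5 and q = 281.
Δq = 281 - 261 = 20.

Δq = 20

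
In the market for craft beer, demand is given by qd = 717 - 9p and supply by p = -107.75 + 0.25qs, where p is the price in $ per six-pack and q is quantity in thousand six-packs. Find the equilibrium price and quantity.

p* = 22, q* = 519

Solving each curve for q: qs = 431 + 4p.
Equating demand and supply, 717 - 9p = 431 + 4p gives 13p = 286, so p* = 22.
Then q* = 717 - 9(22) = 519.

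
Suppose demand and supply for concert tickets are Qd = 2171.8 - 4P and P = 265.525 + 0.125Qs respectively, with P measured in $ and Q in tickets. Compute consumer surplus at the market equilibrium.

In direct form, Qs = -2124.2 + 8P.
The market clears where 2171.8 - 4P = -2124.2 + 8P. Rearranging, 12P = 4296, hence P* = 358.
From the demand curve, Q* = 2171.8 - 4(358) = 739.8.
Demand choke price (Qd = 0): P = 2171.8/4 = 542.95. Consumer surplus = ½ × (542.95 - 358) × 739.8 = 68413.005.

Consumer surplus = 68413.005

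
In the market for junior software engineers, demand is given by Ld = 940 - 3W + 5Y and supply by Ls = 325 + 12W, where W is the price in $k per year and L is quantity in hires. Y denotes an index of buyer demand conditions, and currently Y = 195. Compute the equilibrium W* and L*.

W* = 106, L* = 1597

With Y = 195, demand is Ld = 1915 - 3W.
Set Ld = Ls: 1915 - 3W = 325 + 12W, so 1590 = 15W and W* = 106.
Substitute back: L* = 1915 - 3(106) = 1597.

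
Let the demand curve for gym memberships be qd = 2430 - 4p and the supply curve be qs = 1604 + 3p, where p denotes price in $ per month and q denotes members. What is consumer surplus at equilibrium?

Consumer surplus = 479220.5

Equating demand and supply, 2430 - 4p = 1604 + 3p gives 7p = 826, so p* = 118.
Then q* = 2430 - 4(118) = 1958.
Demand choke price (qd = 0): p = 2430/4 = 607.5. Consumer surplus = ½ × (607.5 - 118) × 1958 = 479220.5.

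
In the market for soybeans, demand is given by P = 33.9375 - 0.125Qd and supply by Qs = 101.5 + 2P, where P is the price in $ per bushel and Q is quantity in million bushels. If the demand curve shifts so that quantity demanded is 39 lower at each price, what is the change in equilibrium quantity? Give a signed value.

ΔQ = -7.8

In direct form, Qd = 271.5 - 8P.
At equilibrium Qd = Qs, so 271.5 - 8P = 101.5 + 2P; collecting terms, 170 = 10P and P* = 17.
Plugging P* into demand: Q* = 271.5 - 8(17) = 135.5.
After the shift, demand is Qd = 232.5 - 8P.
New equilibrium: 131 = 10P, so P = 13.1 and Q = 127.7.
ΔQ = 127.7 - 135.5 = -7.8.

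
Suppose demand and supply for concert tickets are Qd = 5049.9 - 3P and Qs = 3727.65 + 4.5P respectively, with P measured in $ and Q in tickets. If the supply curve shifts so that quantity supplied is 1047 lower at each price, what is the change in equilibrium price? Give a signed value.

ΔP = 139.6

At equilibrium Qd = Qs, so 5049.9 - 3P = 3727.65 + 4.5P; collecting terms, 1322.25 = 7.5P and P* = 176.3.
Then Q* = 5049.9 - 3(176.3) = 4521.
After the shift, supply is Qs = 2680.65 + 4.5P.
The new intersection has 2369.25 = 7.5P, i.e. P = 315.9, Q = 4102.2.
ΔP = 315.9 - 176.3 = 139.6.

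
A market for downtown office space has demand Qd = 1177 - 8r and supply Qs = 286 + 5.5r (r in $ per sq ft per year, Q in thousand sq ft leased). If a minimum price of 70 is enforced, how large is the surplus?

Surplus = 54

Evaluating both curves at the floor price 70 gives Qd = 617, Qs = 671.
Surplus = Qs - Qd = 671 - 617 = 54.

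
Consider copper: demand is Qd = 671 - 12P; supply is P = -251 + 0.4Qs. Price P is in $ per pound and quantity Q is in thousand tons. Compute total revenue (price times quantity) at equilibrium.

Total revenue = 1905

Rewriting in direct form: Qs = 627.5 + 2.5P.
Set Qd = Qs: 671 - 12P = 627.5 + 2.5P, so 43.5 = 14.5P and P* = 3.
From the demand curve, Q* = 671 - 12(3) = 635.
Total revenue = P* × Q* = 3 × 635 = 1905.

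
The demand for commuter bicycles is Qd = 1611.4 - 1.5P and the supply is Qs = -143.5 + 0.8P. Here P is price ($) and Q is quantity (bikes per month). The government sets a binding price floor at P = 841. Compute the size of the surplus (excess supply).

Surplus = 179.4

Evaluating both curves at the floor price 841 gives Qd = 349.9, Qs = 529.3.
Surplus = Qs - Qd = 529.3 - 349.9 = 179.4.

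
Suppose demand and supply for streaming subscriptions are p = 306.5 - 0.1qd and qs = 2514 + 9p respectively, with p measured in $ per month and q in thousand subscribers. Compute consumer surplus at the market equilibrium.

In direct form, qd = 3065 - 10p.
The market clears where 3065 - 10p = 2514 + 9p. Rearranging, 19p = 551, hence p* = 29.
Substitute back: q* = 3065 - 10(29) = 2775.
Demand choke price (qd = 0): p = 3065/10 = 306.5. Consumer surplus = ½ × (306.5 - 29) × 2775 = 385031.25.

Consumer surplus = 385031.25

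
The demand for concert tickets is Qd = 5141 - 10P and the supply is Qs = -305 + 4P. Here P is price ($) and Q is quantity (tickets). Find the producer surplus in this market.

Equating demand and supply, 5141 - 10P = -305 + 4P gives 14P = 5446, so P* = 389.
Then Q* = 5141 - 10(389) = 1251.
Supply choke price (Qs = 0): P = 76.25. Producer surplus = ½ × (389 - 76.25) × 1251 = 195625.125.

Producer surplus = 195625.125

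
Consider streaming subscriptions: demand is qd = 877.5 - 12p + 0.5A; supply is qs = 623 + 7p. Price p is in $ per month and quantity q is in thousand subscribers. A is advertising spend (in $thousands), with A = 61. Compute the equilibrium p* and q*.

With A = 61, demand is qd = 908 - 12p.
Set qd = qs: 908 - 12p = 623 + 7p, so 285 = 19p and p* = 15.
Substitute back: q* = 908 - 12(15) = 728.

p* = 15, q* = 728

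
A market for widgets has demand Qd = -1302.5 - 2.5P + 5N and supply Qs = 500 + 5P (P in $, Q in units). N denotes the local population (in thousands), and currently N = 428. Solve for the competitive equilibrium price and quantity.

With N = 428, demand is Qd = 837.5 - 2.5P.
Equating demand and supply, 837.5 - 2.5P = 500 + 5P gives 7.5P = 337.5, so P* = 45.
Then Q* = 837.5 - 2.5(45) = 725.

P* = 45, Q* = 725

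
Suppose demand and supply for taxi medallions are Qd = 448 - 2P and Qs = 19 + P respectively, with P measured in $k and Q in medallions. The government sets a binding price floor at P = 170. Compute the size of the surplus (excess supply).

Surplus = 81

At P = 170: Qd = 108 and Qs = 189.
Surplus = Qs - Qd = 189 - 108 = 81.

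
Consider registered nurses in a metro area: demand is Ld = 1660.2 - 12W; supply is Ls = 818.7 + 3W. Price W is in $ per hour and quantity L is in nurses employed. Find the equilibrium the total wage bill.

Equating demand and supply, 1660.2 - 12W = 818.7 + 3W gives 15W = 841.5, so W* = 56.1.
Substitute back: L* = 1660.2 - 12(56.1) = 987.
The total wage bill = W* × L* = 56.1 × 987 = 55370.7.

The total wage bill = 55370.7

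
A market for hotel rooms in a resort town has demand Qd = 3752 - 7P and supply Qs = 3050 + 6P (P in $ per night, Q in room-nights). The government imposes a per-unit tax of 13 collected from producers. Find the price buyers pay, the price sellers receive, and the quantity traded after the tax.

With a tax of 13 on producers, they supply based on the net price P_s = P_b - 13, so Qs = 2972 + 6P_b.
Market clearing requires 3752 - 7P_b = 2972 + 6P_b; hence 780 = 13P_b and P_b = 60.
Then P_s = 60 - 13 = 47 and Q = 3752 - 7(60) = 3332.

P_b = 60, P_s = 47, Q = 3332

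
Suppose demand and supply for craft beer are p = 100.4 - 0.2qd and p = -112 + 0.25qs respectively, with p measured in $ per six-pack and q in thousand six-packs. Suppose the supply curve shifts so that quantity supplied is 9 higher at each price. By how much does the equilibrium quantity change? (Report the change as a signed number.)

Inverting to quantity form: qd = 502 - 5p and qs = 448 + 4p.
Set qd = qs: 502 - 5p = 448 + 4p, so 54 = 9p and p* = 6.
Substitute back: q* = 502 - 5(6) = 472.
After the shift, supply is qs = 457 + 4p.
Re-solving, 9p = 45 gives p = 5 and q = 477.
Δq = 477 - 472 = 5.

Δq = 5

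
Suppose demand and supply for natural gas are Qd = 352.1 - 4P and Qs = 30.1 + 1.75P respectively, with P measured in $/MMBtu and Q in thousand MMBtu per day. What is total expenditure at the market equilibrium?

Total expenditure = 7173.6

At equilibrium Qd = Qs, so 352.1 - 4P = 30.1 + 1.75P; collecting terms, 322 = 5.75P and P* = 56.
From the demand curve, Q* = 352.1 - 4(56) = 128.1.
Total expenditure = P* × Q* = 56 × 128.1 = 7173.6.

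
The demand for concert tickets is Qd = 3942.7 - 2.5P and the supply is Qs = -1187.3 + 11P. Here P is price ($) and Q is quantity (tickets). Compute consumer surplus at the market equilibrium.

Consumer surplus = 1791250.658

Equating demand and supply, 3942.7 - 2.5P = -1187.3 + 11P gives 13.5P = 5130, so P* = 380.
Then Q* = 3942.7 - 2.5(380) = 2992.7.
Demand choke price (Qd = 0): P = 3942.7/2.5 = 1577.08. Consumer surplus = ½ × (1577.08 - 380) × 2992.7 = 1791250.658.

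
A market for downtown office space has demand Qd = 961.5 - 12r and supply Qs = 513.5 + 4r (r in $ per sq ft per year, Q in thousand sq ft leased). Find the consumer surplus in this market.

The market clears where 961.5 - 12r = 513.5 + 4r. Rearranging, 16r = 448, hence r* = 28.
Substitute back: Q* = 961.5 - 12(28) = 625.5.
Demand choke price (Qd = 0): r = 961.5/12 = 80.125. Consumer surplus = ½ × (80.125 - 28) × 625.5 = 16302.09375.

Consumer surplus = 16302.09375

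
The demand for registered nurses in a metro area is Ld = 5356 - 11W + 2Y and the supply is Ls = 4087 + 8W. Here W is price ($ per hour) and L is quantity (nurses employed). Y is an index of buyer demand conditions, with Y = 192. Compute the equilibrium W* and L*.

W* = 87, L* = 4783

With Y = 192, demand is Ld = 5740 - 11W.
The market clears where 5740 - 11W = 4087 + 8W. Rearranging, 19W = 1653, hence W* = 87.
Substitute back: L* = 5740 - 11(87) = 4783.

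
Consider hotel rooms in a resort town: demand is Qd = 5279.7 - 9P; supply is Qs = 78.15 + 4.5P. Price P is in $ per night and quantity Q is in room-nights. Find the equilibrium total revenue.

The market clears where 5279.7 - 9P = 78.15 + 4.5P. Rearranging, 13.5P = 5201.55, hence P* = 385.3.
Plugging P* into demand: Q* = 5279.7 - 9(385.3) = 1812.
Total revenue = P* × Q* = 385.3 × 1812 = 698163.6.

Total revenue = 698163.6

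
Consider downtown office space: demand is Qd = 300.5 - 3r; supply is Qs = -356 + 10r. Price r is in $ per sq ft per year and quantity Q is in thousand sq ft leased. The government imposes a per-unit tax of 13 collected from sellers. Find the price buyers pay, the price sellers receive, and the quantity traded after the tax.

The tax drives a wedge r_b - r_s = 13. Substituting r_s = r_b - 13 into supply: Qs = -486 + 10r_b.
Market clearing requires 300.5 - 3r_b = -486 + 10r_b; hence 786.5 = 13r_b and r_b = 60.5.
Then r_s = 60.5 - 13 = 47.5 and Q = 300.5 - 3(60.5) = 119.

r_b = 60.5, r_s = 47.5, Q = 119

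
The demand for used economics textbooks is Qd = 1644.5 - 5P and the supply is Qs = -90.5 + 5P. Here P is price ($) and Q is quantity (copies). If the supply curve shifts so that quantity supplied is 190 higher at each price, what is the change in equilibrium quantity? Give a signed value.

Equating demand and supply, 1644.5 - 5P = -90.5 + 5P gives 10P = 1735, so P* = 173.5.
Then Q* = 1644.5 - 5(173.5) = 777.
After the shift, supply is Qs = 99.5 + 5P.
The new intersection has 1545 = 10P, i.e. P = 154.5, Q = 872.
ΔQ = 872 - 777 = 95.

ΔQ = 95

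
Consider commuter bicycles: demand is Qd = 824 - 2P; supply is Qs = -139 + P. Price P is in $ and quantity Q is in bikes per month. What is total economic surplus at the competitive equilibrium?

Total surplus = 24843

Set Qd = Qs: 824 - 2P = -139 + P, so 963 = 3P and P* = 321.
Plugging P* into demand: Q* = 824 - 2(321) = 182.
Demand choke price = 412; supply choke price = 139. CS = ½(412 - 321)(182) = 8281; PS = ½(321 - 139)(182) = 16562. Total surplus = 24843.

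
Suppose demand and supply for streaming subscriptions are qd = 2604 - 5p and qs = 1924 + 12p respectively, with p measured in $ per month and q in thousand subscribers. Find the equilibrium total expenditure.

Total expenditure = 96160

The market clears where 2604 - 5p = 1924 + 12p. Rearranging, 17p = 680, hence p* = 40.
Substitute back: q* = 2604 - 5(40) = 2404.
Total expenditure = p* × q* = 40 × 2404 = 96160.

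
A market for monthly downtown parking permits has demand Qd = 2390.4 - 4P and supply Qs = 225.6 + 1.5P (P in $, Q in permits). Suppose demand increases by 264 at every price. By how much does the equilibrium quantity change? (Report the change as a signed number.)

ΔQ = 72

At equilibrium Qd = Qs, so 2390.4 - 4P = 225.6 + 1.5P; collecting terms, 2164.8 = 5.5P and P* = 393.6.
Then Q* = 2390.4 - 4(393.6) = 816.
After the shift, demand is Qd = 2654.4 - 4P.
Re-solving, 5.5P = 2428.8 gives P = 441.6 and Q = 888.
ΔQ = 888 - 816 = 72.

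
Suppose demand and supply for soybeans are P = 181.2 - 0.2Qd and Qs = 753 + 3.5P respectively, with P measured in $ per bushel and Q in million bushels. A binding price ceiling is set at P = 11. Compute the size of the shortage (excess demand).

Shortage = 59.5

In direct form, Qd = 906 - 5P.
With P fixed at 11, quantity demanded is 851 and quantity supplied is 791.5.
Shortage = Qd - Qs = 851 - 791.5 = 59.5.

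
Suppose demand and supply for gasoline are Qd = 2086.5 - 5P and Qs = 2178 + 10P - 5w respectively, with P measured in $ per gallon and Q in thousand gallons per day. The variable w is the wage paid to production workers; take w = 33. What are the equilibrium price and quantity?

P* = 4.9, Q* = 2062

With w = 33, supply is Qs = 2013 + 10P.
At equilibrium Qd = Qs, so 2086.5 - 5P = 2013 + 10P; collecting terms, 73.5 = 15P and P* = 4.9.
Substitute back: Q* = 2086.5 - 5(4.9) = 2062.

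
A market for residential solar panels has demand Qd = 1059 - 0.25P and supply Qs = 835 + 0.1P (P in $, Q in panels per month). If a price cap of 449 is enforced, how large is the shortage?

Evaluating both curves at the ceiling price 449 gives Qd = 946.75, Qs = 879.9.
Shortage = Qd - Qs = 946.75 - 879.9 = 66.85.

Shortage = 66.85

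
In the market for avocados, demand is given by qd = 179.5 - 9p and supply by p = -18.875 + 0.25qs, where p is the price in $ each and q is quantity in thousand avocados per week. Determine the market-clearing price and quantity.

p* = 8, q* = 107.5

Inverting to quantity form: qs = 75.5 + 4p.
Set qd = qs: 179.5 - 9p = 75.5 + 4p, so 104 = 13p and p* = 8.
Then q* = 179.5 - 9(8) = 107.5.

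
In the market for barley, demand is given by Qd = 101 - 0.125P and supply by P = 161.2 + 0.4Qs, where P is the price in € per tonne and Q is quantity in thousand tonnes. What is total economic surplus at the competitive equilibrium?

Total surplus = 24901.8

Rewriting in direct form: Qs = -403 + 2.5P.
The market clears where 101 - 0.125P = -403 + 2.5P. Rearranging, 2.625P = 504, hence P* = 192.
Substitute back: Q* = 101 - 0.125(192) = 77.
Demand choke price = 808; supply choke price = 161.2. CS = ½(808 - 192)(77) = 23716; PS = ½(192 - 161.2)(77) = 1185.8. Total surplus = 24901.8.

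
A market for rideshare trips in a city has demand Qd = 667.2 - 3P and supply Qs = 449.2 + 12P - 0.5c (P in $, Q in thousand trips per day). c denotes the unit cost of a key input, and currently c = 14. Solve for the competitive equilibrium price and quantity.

P* = 15, Q* = 622.2

With c = 14, supply is Qs = 442.2 + 12P.
Equating demand and supply, 667.2 - 3P = 442.2 + 12P gives 15P = 225, so P* = 15.
Plugging P* into demand: Q* = 667.2 - 3(15) = 622.2.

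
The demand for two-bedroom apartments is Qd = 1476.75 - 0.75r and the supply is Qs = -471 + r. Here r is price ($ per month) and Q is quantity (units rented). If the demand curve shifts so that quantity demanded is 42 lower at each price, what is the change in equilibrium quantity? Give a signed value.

ΔQ = -24

The market clears where 1476.75 - 0.75r = -471 + r. Rearranging, 1.75r = 1947.75, hence r* = 1113.
From the demand curve, Q* = 1476.75 - 0.75(1113) = 642.
After the shift, demand is Qd = 1434.75 - 0.75r.
New equilibrium: 1905.75 = 1.75r, so r = 1089 and Q = 618.
ΔQ = 618 - 642 = -24.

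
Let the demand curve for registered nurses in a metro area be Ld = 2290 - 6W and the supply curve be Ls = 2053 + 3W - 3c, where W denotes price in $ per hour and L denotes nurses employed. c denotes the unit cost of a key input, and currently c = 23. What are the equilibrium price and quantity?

With c = 23, supply is Ls = 1984 + 3W.
The market clears where 2290 - 6W = 1984 + 3W. Rearranging, 9W = 306, hence W* = 34.
Then L* = 2290 - 6(34) = 2086.

W* = 34, L* = 2086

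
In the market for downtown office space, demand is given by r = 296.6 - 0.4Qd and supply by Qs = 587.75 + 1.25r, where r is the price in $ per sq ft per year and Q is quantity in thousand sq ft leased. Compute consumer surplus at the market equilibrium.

Consumer surplus = 81664.2

Solving each curve for Q: Qd = 741.5 - 2.5r.
Equating demand and supply, 741.5 - 2.5r = 587.75 + 1.25r gives 3.75r = 153.75, so r* = 41.
From the demand curve, Q* = 741.5 - 2.5(41) = 639.
Demand choke price (Qd = 0): r = 741.5/2.5 = 296.6. Consumer surplus = ½ × (296.6 - 41) × 639 = 81664.2.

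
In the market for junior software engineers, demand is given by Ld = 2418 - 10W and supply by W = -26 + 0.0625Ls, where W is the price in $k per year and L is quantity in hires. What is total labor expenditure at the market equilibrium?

Total labor expenditure = 126896

Rewriting in direct form: Ls = 416 + 16W.
Equating demand and supply, 2418 - 10W = 416 + 16W gives 26W = 2002, so W* = 77.
Substitute back: L* = 2418 - 10(77) = 1648.
Total labor expenditure = W* × L* = 77 × 1648 = 126896.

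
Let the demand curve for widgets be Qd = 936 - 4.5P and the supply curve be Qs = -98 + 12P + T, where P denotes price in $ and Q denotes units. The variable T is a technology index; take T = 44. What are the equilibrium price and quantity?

With T = 44, supply is Qs = -54 + 12P.
Equating demand and supply, 936 - 4.5P = -54 + 12P gives 16.5P = 990, so P* = 60.
Plugging P* into demand: Q* = 936 - 4.5(60) = 666.

P* = 60, Q* = 666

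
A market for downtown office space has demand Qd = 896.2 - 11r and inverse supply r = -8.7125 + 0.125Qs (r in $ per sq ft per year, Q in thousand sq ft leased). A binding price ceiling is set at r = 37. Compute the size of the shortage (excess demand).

In direct form, Qs = 69.7 + 8r.
With r fixed at 37, quantity demanded is 489.2 and quantity supplied is 365.7.
Shortage = Qd - Qs = 489.2 - 365.7 = 123.5.

Shortage = 123.5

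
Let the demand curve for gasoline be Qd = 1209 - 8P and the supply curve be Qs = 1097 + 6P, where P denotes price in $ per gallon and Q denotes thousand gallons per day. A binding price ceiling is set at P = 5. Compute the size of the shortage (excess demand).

At P = 5: Qd = 1169 and Qs = 1127.
Shortage = Qd - Qs = 1169 - 1127 = 42.

Shortage = 42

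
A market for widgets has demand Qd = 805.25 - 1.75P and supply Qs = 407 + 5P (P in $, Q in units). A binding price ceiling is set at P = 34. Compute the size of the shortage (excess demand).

Evaluating both curves at the ceiling price 34 gives Qd = 745.75, Qs = 577.
Shortage = Qd - Qs = 745.75 - 577 = 168.75.

Shortage = 168.75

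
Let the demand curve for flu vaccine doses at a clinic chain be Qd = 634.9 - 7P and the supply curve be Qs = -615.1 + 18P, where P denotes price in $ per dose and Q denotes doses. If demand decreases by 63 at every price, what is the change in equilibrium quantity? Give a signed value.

The market clears where 634.9 - 7P = -615.1 + 18P. Rearranging, 25P = 1250, hence P* = 50.
Substitute back: Q* = 634.9 - 7(50) = 284.9.
After the shift, demand is Qd = 571.9 - 7P.
Re-solving, 25P = 1187 gives P = 47.48 and Q = 239.54.
ΔQ = 239.54 - 284.9 = -45.36.

ΔQ = -45.36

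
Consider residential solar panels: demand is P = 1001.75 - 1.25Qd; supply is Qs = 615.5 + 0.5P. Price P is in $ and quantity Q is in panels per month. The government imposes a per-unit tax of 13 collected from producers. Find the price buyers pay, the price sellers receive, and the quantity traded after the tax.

Inverting to quantity form: Qd = 801.4 - 0.8P.
The tax drives a wedge P_b - P_s = 13. Substituting P_s = P_b - 13 into supply: Qs = 609 + 0.5P_b.
Set Qd = Qs: 801.4 - 0.8P_b = 609 + 0.5P_b, so 192.4 = 1.3P_b and P_b = 148.
Then P_s = 148 - 13 = 135 and Q = 801.4 - 0.8(148) = 683.

P_b = 148, P_s = 135, Q = 683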